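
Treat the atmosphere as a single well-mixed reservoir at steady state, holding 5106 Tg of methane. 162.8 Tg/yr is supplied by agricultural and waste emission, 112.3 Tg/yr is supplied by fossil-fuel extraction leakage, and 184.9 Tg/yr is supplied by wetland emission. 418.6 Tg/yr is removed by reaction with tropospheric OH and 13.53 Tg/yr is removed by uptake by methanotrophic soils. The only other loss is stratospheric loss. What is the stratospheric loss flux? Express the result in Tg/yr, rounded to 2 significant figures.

28 Tg/yr

At steady state ΣF_in = ΣF_out.
ΣF_in = 162.8 + 112.3 + 184.9 = 460.00 Tg/yr.
Stratospheric loss flux = ΣF_in − (418.6 + 13.53) = 460.00 − 432.1 = 27.87 Tg/yr.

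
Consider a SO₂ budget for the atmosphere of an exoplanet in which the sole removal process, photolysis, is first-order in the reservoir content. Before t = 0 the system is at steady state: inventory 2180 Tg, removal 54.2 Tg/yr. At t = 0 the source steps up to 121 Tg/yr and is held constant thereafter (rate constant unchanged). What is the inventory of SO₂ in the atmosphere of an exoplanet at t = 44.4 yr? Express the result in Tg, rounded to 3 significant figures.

3980 Tg

τ = M₀/F₀ = 2180/54.2 = 40.22 yr; rate constant k = 1/τ.
New steady state M_∞ = F₁/k = F₁·τ = 121 × 40.22 = 4866.8 Tg.
M(t) = M_∞ + (M₀ − M_∞)·e^(−t/τ); t/τ = 44.4/40.22 = 1.104, so e^(−t/τ) = 0.3316.
M(t) = 4866.8 − 2687 × 0.3316 = 3975.9 Tg.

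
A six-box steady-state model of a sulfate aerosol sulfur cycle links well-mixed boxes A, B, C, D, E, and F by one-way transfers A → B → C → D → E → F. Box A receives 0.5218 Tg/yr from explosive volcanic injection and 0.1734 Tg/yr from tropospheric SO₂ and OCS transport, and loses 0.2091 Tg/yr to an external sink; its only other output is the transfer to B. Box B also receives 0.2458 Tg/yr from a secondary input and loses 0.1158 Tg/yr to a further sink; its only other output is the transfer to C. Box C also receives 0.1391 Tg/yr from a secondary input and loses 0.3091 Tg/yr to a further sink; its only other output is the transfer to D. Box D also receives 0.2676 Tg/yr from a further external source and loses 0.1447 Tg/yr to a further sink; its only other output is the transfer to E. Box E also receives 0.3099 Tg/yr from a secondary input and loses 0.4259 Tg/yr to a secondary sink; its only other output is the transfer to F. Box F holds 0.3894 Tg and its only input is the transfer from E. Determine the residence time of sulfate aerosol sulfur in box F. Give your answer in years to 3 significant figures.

0.860 yr

Box A: F(A→B) = (0.5218 + 0.1734) − 0.2091 = 0.48610 Tg/yr.
Box B: F(B→C) = (0.48610 + 0.2458) − 0.1158 = 0.61610 Tg/yr.
Box C: F(C→D) = (0.61610 + 0.1391) − 0.3091 = 0.44610 Tg/yr.
Box D: F(D→E) = (0.44610 + 0.2676) − 0.1447 = 0.56900 Tg/yr.
Box E: F(E→F) = (0.56900 + 0.3099) − 0.4259 = 0.45300 Tg/yr.
Box F throughput = its input = 0.45300 Tg/yr; τ = 0.3894 / 0.45300 = 0.8596 yr.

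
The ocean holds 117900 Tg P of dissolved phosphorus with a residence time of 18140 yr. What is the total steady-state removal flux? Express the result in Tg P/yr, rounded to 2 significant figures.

F = M / τ = 117900 / 18140 = 6.499 Tg P/yr.

6.5 Tg P/yr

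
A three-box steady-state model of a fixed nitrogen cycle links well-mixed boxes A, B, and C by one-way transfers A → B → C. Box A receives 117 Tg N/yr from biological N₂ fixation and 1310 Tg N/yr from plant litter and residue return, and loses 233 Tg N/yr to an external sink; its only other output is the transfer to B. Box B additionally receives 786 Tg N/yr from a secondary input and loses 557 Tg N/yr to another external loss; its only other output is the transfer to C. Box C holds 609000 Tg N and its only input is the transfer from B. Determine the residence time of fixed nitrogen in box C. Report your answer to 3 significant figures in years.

428 yr

Box A: F(A→B) = (117 + 1310) − 233 = 1194.0 Tg N/yr.
Box B: F(B→C) = (1194.0 + 786) − 557 = 1423.0 Tg N/yr.
Box C throughput = its input = 1423.0 Tg N/yr; τ = 609000 / 1423.0 = 428.0 yr.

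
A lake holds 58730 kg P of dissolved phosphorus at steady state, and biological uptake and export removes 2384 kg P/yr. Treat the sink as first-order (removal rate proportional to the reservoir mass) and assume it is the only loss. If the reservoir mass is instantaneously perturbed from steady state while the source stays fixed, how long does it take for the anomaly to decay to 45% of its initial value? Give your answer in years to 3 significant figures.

For a linear reservoir the anomaly decays as exp(−t/τ) with τ = M/F = 58730/2384 = 24.64 yr.
exp(−t/τ) = 0.45 ⇒ t = −τ ln(0.45) = 24.64 × 0.7985 = 19.67 yr.

19.7 yr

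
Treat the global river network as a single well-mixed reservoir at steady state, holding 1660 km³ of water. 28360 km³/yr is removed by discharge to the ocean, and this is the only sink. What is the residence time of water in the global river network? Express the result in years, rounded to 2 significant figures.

0.059 yr

τ = M / F = 1660 / 28360 = 0.05853 yr.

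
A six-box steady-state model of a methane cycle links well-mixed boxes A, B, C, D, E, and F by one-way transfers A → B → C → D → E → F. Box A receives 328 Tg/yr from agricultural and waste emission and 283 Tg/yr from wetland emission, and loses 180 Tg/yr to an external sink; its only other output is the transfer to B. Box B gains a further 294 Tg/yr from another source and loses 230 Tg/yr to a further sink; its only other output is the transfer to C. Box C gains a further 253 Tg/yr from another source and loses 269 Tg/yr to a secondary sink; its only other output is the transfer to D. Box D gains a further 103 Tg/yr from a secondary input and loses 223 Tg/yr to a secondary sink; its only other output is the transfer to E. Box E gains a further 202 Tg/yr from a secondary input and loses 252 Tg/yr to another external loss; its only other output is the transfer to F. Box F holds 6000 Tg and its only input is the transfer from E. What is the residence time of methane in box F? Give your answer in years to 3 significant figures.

19.4 yr

Box A: F(A→B) = (328 + 283) − 180 = 431.00 Tg/yr.
Box B: F(B→C) = (431.00 + 294) − 230 = 495.00 Tg/yr.
Box C: F(C→D) = (495.00 + 253) − 269 = 479.00 Tg/yr.
Box D: F(D→E) = (479.00 + 103) − 223 = 359.00 Tg/yr.
Box E: F(E→F) = (359.00 + 202) − 252 = 309.00 Tg/yr.
Box F throughput = its input = 309.00 Tg/yr; τ = 6000 / 309.00 = 19.42 yr.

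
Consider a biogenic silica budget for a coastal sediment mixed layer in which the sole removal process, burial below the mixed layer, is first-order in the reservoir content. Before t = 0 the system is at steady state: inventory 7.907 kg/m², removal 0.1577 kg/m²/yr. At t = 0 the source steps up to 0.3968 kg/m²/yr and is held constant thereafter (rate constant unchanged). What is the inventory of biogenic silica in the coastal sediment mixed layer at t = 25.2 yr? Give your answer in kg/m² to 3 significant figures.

12.6 kg/m²

τ = M₀/F₀ = 7.907/0.1577 = 50.14 yr; rate constant k = 1/τ.
New steady state M_∞ = F₁/k = F₁·τ = 0.3968 × 50.14 = 19.895 kg/m².
M(t) = M_∞ + (M₀ − M_∞)·e^(−t/τ); t/τ = 25.2/50.14 = 0.5026, so e^(−t/τ) = 0.6050.
M(t) = 19.895 − 11.99 × 0.6050 = 12.643 kg/m².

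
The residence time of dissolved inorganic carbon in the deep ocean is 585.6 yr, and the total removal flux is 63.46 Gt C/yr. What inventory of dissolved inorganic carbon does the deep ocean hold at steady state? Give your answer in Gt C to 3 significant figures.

τ = M/F ⇒ M = τ × F = 585.6 × 63.46 = 37160 Gt C.

37200 Gt C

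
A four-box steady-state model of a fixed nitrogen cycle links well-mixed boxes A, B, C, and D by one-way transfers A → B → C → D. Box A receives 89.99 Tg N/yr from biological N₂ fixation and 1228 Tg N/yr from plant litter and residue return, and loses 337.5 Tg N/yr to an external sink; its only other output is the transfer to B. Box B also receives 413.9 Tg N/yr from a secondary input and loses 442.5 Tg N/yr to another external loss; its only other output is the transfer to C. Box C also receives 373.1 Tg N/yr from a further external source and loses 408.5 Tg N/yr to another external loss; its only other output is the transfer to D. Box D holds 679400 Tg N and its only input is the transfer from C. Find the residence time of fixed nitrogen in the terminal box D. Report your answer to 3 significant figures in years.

741 yr

Box A: F(A→B) = (89.99 + 1228) − 337.5 = 980.49 Tg N/yr.
Box B: F(B→C) = (980.49 + 413.9) − 442.5 = 951.89 Tg N/yr.
Box C: F(C→D) = (951.89 + 373.1) − 408.5 = 916.49 Tg N/yr.
Box D throughput = its input = 916.49 Tg N/yr; τ = 679400 / 916.49 = 741.3 yr.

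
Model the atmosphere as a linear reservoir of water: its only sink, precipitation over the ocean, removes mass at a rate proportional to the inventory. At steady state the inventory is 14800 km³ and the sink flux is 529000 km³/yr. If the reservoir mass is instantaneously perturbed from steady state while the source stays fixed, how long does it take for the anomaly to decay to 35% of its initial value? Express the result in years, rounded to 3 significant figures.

0.0294 yr

For a linear reservoir the anomaly decays as exp(−t/τ) with τ = M/F = 14800/529000 = 0.02798 yr.
exp(−t/τ) = 0.35 ⇒ t = −τ ln(0.35) = 0.02798 × 1.050 = 0.02937 yr.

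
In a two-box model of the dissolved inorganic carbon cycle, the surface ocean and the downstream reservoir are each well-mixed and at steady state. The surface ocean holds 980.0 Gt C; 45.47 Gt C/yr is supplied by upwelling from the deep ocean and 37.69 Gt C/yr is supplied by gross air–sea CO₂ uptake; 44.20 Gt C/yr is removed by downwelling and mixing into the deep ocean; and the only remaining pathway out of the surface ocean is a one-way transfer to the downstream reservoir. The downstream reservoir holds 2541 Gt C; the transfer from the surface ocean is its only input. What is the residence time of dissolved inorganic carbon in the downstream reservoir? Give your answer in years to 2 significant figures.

65 yr

Balance the surface ocean: ΣF_in = 45.47 + 37.69 = 83.160 Gt C/yr.
Transfer to the downstream reservoir = ΣF_in − (44.20) = 38.960 Gt C/yr.
At steady state the output of the downstream reservoir equals its input, 38.960 Gt C/yr.
τ = M / F = 2541 / 38.960 = 65.22 yr.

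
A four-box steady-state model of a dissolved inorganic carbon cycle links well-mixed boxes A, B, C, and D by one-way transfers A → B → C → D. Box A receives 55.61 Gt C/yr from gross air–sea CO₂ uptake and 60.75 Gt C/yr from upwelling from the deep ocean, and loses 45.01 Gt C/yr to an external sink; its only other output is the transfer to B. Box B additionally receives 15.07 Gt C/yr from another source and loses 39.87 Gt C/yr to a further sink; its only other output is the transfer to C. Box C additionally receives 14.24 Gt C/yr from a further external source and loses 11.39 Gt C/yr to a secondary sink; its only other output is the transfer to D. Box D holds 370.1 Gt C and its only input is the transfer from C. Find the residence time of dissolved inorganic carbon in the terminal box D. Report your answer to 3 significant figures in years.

Box A: F(A→B) = (55.61 + 60.75) − 45.01 = 71.350 Gt C/yr.
Box B: F(B→C) = (71.350 + 15.07) − 39.87 = 46.550 Gt C/yr.
Box C: F(C→D) = (46.550 + 14.24) − 11.39 = 49.400 Gt C/yr.
Box D throughput = its input = 49.400 Gt C/yr; τ = 370.1 / 49.400 = 7.492 yr.

7.49 yr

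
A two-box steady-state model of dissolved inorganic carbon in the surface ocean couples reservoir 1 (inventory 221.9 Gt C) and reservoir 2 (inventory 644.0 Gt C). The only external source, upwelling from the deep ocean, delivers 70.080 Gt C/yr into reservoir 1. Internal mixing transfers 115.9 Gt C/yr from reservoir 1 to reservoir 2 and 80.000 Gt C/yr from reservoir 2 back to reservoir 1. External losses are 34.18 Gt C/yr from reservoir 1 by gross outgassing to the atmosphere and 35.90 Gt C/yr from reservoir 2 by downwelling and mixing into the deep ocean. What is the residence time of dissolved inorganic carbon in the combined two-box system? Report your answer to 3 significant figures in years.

12.4 yr

Residence time in the combined system uses the total inventory and the total *external* removal — internal exchanges between the two boxes cancel.
M_total = 221.9 + 644.0 = 865.90 Gt C.
ΣF_external_out = 34.18 + 35.90 = 70.080 Gt C/yr.
τ = M_total / ΣF_ext = 865.90 / 70.080 = 12.36 yr.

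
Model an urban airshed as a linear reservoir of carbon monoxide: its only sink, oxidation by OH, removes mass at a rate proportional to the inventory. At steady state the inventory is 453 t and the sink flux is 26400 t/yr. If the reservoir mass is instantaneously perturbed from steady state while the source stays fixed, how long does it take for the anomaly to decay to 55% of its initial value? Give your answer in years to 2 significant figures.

For a linear reservoir the anomaly decays as exp(−t/τ) with τ = M/F = 453/26400 = 0.01716 yr.
exp(−t/τ) = 0.55 ⇒ t = −τ ln(0.55) = 0.01716 × 0.5978 = 0.01026 yr.

0.010 yr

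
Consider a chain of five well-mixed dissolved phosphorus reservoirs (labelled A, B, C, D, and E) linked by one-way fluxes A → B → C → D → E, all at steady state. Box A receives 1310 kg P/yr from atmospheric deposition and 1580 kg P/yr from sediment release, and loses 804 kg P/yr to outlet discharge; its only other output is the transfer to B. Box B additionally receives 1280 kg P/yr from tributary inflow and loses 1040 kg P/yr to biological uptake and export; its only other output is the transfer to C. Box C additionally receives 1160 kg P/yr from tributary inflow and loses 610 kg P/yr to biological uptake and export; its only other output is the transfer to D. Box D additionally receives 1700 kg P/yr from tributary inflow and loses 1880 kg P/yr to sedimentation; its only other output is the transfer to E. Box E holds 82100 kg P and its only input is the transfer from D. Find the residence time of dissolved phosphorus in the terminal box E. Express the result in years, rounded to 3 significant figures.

Box A: F(A→B) = (1310 + 1580) − 804 = 2086.0 kg P/yr.
Box B: F(B→C) = (2086.0 + 1280) − 1040 = 2326.0 kg P/yr.
Box C: F(C→D) = (2326.0 + 1160) − 610 = 2876.0 kg P/yr.
Box D: F(D→E) = (2876.0 + 1700) − 1880 = 2696.0 kg P/yr.
Box E throughput = its input = 2696.0 kg P/yr; τ = 82100 / 2696.0 = 30.45 yr.

30.5 yr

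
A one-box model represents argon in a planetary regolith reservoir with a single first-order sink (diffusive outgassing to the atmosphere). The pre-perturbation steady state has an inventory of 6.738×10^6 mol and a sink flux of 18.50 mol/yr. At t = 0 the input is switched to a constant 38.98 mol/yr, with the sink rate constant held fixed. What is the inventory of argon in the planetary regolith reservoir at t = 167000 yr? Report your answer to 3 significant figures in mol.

Residence time τ = M₀/F₀ = 364200 yr. The eventual steady state is M_∞ = M₀·(F₁/F₀) = 6.738×10^6 × 38.98/18.50 = 1.4197×10^7 mol.
The anomaly ΔM(t) = M(t) − M_∞ decays as ΔM₀·e^(−t/τ) with ΔM₀ = 6.738×10^6 − 1.4197×10^7 = −7.459×10^6 mol.
At t = 167000 yr, e^(−t/τ) = e^(−0.4585) = 0.6322, so ΔM = −4.716×10^6 mol and M = 1.4197×10^7 − 4.716×10^6 = 9.4813×10^6 mol.

9.48×10^6 mol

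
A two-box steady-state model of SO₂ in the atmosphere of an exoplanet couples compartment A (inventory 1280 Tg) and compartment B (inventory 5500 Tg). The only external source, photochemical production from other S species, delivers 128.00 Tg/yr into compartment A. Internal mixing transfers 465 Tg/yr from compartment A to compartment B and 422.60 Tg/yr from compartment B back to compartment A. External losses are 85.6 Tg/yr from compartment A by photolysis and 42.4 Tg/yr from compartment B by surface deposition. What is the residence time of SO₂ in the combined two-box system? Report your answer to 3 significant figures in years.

53.0 yr

Treat the two boxes together as one reservoir: the mixing fluxes between them are internal recycling, so τ = ΣM / Σ(external losses).
M_total = 1280 + 5500 = 6780.0 Tg.
ΣF_external_out = 85.6 + 42.4 = 128.00 Tg/yr.
τ = M_total / ΣF_ext = 6780.0 / 128.00 = 52.97 yr.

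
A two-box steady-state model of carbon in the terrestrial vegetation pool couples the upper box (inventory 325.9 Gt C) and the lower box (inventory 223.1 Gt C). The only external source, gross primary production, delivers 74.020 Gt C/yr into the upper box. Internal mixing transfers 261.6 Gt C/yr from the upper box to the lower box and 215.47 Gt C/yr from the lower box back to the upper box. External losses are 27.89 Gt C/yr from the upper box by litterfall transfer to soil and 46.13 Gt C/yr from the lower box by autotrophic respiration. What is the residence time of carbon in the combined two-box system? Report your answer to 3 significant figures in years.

7.42 yr

Treat the two boxes together as one reservoir: the mixing fluxes between them are internal recycling, so τ = ΣM / Σ(external losses).
M_total = 325.9 + 223.1 = 549.00 Gt C.
ΣF_external_out = 27.89 + 46.13 = 74.020 Gt C/yr.
τ = M_total / ΣF_ext = 549.00 / 74.020 = 7.417 yr.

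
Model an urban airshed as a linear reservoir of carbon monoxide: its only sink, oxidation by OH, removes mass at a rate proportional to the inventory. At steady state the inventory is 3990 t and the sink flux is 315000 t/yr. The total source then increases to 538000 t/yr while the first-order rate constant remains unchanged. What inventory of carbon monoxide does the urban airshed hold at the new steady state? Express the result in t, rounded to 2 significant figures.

Rate constant k = F/M = 315000 / 3990 = 78.95 yr⁻¹.
At the new steady state, source = k·M_new ⇒ M_new = 538000 / 78.95 = 6815 t.
(Equivalently M_new = M × F_new/F_old = 3990 × 538000/315000.)

6800 t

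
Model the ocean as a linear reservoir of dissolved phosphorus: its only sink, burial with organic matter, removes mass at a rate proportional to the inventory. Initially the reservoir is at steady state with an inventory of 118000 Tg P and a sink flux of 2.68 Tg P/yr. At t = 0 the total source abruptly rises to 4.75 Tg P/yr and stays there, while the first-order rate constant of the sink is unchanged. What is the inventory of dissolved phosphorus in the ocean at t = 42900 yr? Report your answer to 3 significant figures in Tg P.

τ = M₀/F₀ = 118000/2.68 = 44030 yr; rate constant k = 1/τ.
New steady state M_∞ = F₁/k = F₁·τ = 4.75 × 44030 = 209140 Tg P.
M(t) = M_∞ + (M₀ − M_∞)·e^(−t/τ); t/τ = 42900/44030 = 0.9743, so e^(−t/τ) = 0.3774.
M(t) = 209140 − 91140 × 0.3774 = 174740 Tg P.

175000 Tg P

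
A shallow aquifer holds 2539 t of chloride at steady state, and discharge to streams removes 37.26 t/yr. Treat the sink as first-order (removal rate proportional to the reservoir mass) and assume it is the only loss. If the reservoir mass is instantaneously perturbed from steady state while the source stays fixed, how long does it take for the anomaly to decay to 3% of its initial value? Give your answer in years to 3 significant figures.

239 yr

For a linear reservoir the anomaly decays as exp(−t/τ) with τ = M/F = 2539/37.26 = 68.14 yr.
exp(−t/τ) = 0.03 ⇒ t = −τ ln(0.03) = 68.14 × 3.507 = 238.9 yr.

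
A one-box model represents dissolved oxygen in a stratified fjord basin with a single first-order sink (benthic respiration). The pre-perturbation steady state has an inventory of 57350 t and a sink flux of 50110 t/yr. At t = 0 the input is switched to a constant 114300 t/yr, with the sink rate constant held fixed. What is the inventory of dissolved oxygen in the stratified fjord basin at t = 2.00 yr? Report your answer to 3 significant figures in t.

118000 t

Residence time τ = M₀/F₀ = 1.144 yr. The eventual steady state is M_∞ = M₀·(F₁/F₀) = 57350 × 114300/50110 = 130810 t.
The anomaly ΔM(t) = M(t) − M_∞ decays as ΔM₀·e^(−t/τ) with ΔM₀ = 57350 − 130810 = −73460 t.
At t = 2.00 yr, e^(−t/τ) = e^(−1.748) = 0.1742, so ΔM = −12800 t and M = 130810 − 12800 = 118020 t.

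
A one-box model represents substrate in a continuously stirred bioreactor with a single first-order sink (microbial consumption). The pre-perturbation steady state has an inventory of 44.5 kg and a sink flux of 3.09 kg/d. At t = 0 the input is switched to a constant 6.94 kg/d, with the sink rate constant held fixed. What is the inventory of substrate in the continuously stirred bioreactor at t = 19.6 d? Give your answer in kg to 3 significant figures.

Residence time τ = M₀/F₀ = 14.40 d. The eventual steady state is M_∞ = M₀·(F₁/F₀) = 44.5 × 6.94/3.09 = 99.945 kg.
The anomaly ΔM(t) = M(t) − M_∞ decays as ΔM₀·e^(−t/τ) with ΔM₀ = 44.5 − 99.945 = −55.44 kg.
At t = 19.6 d, e^(−t/τ) = e^(−1.361) = 0.2564, so ΔM = −14.22 kg and M = 99.945 − 14.22 = 85.728 kg.

85.7 kg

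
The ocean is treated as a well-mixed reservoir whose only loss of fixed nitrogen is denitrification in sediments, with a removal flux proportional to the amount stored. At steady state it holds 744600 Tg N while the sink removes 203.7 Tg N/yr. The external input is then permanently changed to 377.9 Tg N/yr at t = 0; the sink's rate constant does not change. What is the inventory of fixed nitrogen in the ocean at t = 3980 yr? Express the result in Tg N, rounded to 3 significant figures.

1.17×10^6 Tg N

τ = M₀/F₀ = 744600/203.7 = 3655 yr; rate constant k = 1/τ.
New steady state M_∞ = F₁/k = F₁·τ = 377.9 × 3655 = 1.3814×10^6 Tg N.
M(t) = M_∞ + (M₀ − M_∞)·e^(−t/τ); t/τ = 3980/3655 = 1.089, so e^(−t/τ) = 0.3366.
M(t) = 1.3814×10^6 − 636800 × 0.3366 = 1.1670×10^6 Tg N.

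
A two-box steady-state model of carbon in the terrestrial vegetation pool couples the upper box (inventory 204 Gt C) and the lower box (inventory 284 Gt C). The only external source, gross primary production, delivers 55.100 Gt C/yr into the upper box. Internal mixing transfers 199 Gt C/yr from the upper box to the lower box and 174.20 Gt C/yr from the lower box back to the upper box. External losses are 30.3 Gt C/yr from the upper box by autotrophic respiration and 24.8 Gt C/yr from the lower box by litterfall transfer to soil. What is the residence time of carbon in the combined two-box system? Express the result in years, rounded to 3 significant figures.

Residence time in the combined system uses the total inventory and the total *external* removal — internal exchanges between the two boxes cancel.
M_total = 204 + 284 = 488.00 Gt C.
ΣF_external_out = 30.3 + 24.8 = 55.100 Gt C/yr.
τ = M_total / ΣF_ext = 488.00 / 55.100 = 8.857 yr.

8.86 yr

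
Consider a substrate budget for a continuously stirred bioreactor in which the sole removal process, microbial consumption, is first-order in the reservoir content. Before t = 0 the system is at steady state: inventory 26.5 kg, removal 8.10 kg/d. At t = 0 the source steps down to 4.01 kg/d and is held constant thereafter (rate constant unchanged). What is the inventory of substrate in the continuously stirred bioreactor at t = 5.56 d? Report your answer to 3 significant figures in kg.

The sink rate constant is k = F₀/M₀ = 8.10/26.5 = 0.3057 d⁻¹.
Solving dM/dt = F₁ − kM with M(0) = M₀ gives M(t) = F₁/k + (M₀ − F₁/k)·e^(−kt).
F₁/k = 4.01/0.3057 = 13.119 kg; kt = 0.3057 × 5.56 = 1.699, e^(−kt) = 0.1828.
M(5.56) = 13.119 + (26.5 − 13.119) × 0.1828 = 13.119 + 2.446 = 15.565 kg.

15.6 kg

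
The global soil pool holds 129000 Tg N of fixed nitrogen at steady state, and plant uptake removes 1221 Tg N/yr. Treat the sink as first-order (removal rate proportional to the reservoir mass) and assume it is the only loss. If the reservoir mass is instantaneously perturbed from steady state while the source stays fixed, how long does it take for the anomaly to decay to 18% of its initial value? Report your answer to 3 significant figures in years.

181 yr

For a linear reservoir the anomaly decays as exp(−t/τ) with τ = M/F = 129000/1221 = 105.7 yr.
exp(−t/τ) = 0.18 ⇒ t = −τ ln(0.18) = 105.7 × 1.715 = 181.2 yr.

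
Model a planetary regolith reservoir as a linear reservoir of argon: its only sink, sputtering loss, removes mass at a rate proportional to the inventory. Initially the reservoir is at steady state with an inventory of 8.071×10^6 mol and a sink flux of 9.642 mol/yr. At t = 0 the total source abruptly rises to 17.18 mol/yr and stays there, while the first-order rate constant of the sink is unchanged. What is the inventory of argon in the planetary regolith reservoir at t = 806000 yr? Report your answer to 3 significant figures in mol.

τ = M₀/F₀ = 8.071×10^6/9.642 = 837100 yr; rate constant k = 1/τ.
New steady state M_∞ = F₁/k = F₁·τ = 17.18 × 837100 = 1.4381×10^7 mol.
M(t) = M_∞ + (M₀ − M_∞)·e^(−t/τ); t/τ = 806000/837100 = 0.9629, so e^(−t/τ) = 0.3818.
M(t) = 1.4381×10^7 − 6.310×10^6 × 0.3818 = 1.1972×10^7 mol.

1.20×10^7 mol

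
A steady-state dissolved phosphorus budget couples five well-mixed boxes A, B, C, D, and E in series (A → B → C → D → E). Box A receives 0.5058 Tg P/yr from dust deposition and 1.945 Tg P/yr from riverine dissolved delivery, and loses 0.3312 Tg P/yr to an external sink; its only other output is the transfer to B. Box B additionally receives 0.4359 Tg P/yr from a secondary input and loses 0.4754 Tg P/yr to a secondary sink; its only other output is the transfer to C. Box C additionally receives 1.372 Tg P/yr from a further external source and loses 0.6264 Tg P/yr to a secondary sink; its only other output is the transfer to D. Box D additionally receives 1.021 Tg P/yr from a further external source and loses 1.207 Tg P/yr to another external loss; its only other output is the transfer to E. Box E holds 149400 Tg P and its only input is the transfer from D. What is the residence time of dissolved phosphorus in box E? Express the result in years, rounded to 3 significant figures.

56600 yr

Box A: F(A→B) = (0.5058 + 1.945) − 0.3312 = 2.1196 Tg P/yr.
Box B: F(B→C) = (2.1196 + 0.4359) − 0.4754 = 2.0801 Tg P/yr.
Box C: F(C→D) = (2.0801 + 1.372) − 0.6264 = 2.8257 Tg P/yr.
Box D: F(D→E) = (2.8257 + 1.021) − 1.207 = 2.6397 Tg P/yr.
Box E throughput = its input = 2.6397 Tg P/yr; τ = 149400 / 2.6397 = 56600 yr.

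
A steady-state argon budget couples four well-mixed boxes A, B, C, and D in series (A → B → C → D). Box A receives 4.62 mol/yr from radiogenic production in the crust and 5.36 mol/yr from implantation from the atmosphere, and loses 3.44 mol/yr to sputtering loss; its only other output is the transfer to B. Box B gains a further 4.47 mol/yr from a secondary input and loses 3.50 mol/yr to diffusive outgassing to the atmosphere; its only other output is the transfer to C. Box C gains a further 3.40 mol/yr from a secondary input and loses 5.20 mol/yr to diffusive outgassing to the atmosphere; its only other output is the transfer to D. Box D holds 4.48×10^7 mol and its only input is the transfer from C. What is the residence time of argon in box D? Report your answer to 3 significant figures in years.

7.85×10^6 yr

Box A: F(A→B) = (4.62 + 5.36) − 3.44 = 6.5400 mol/yr.
Box B: F(B→C) = (6.5400 + 4.47) − 3.50 = 7.5100 mol/yr.
Box C: F(C→D) = (7.5100 + 3.40) − 5.20 = 5.7100 mol/yr.
Box D throughput = its input = 5.7100 mol/yr; τ = 4.48×10^7 / 5.7100 = 7.846×10^6 yr.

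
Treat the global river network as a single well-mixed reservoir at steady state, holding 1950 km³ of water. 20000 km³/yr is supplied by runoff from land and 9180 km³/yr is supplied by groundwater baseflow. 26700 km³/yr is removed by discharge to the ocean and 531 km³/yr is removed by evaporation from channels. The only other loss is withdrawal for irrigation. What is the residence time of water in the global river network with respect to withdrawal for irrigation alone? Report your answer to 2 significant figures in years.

At steady state ΣF_in = ΣF_out.
ΣF_in = 20000 + 9180 = 29180 km³/yr.
Withdrawal for irrigation flux = ΣF_in − (26700 + 531) = 29180 − 27230 = 1949 km³/yr.
τ = M / F = 1950 / 1949 = 1.001 yr.

1.0 yr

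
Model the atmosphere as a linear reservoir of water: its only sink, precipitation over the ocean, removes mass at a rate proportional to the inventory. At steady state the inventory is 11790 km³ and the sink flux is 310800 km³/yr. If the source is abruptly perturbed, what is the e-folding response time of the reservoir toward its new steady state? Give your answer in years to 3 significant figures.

0.0379 yr

For a linear reservoir the response time equals the residence time τ = M/F.
τ = 11790 / 310800 = 0.03793 yr.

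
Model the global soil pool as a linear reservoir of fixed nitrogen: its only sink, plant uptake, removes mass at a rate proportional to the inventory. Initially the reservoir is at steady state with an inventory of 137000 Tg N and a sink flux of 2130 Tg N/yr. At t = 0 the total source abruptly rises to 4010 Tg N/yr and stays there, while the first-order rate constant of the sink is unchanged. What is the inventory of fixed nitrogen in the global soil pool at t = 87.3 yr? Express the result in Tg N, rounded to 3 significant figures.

The sink rate constant is k = F₀/M₀ = 2130/137000 = 0.01555 yr⁻¹.
Solving dM/dt = F₁ − kM with M(0) = M₀ gives M(t) = F₁/k + (M₀ − F₁/k)·e^(−kt).
F₁/k = 4010/0.01555 = 257920 Tg N; kt = 0.01555 × 87.3 = 1.357, e^(−kt) = 0.2574.
M(87.3) = 257920 + (137000 − 257920) × 0.2574 = 257920 − 31120 = 226800 Tg N.

227000 Tg N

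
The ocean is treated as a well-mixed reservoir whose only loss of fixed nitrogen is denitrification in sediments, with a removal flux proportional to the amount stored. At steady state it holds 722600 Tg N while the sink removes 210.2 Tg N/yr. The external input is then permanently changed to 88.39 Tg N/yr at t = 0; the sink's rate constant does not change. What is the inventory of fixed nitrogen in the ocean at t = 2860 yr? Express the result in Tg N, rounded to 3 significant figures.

486000 Tg N

τ = M₀/F₀ = 722600/210.2 = 3438 yr; rate constant k = 1/τ.
New steady state M_∞ = F₁/k = F₁·τ = 88.39 × 3438 = 303860 Tg N.
M(t) = M_∞ + (M₀ − M_∞)·e^(−t/τ); t/τ = 2860/3438 = 0.8320, so e^(−t/τ) = 0.4352.
M(t) = 303860 + 418700 × 0.4352 = 486090 Tg N.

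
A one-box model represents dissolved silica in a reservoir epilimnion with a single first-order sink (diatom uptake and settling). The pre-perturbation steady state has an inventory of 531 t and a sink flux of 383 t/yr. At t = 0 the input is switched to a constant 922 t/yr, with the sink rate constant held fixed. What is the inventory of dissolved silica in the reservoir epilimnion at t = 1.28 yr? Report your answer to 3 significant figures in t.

981 t

τ = M₀/F₀ = 531/383 = 1.386 yr; rate constant k = 1/τ.
New steady state M_∞ = F₁/k = F₁·τ = 922 × 1.386 = 1278.3 t.
M(t) = M_∞ + (M₀ − M_∞)·e^(−t/τ); t/τ = 1.28/1.386 = 0.9232, so e^(−t/τ) = 0.3972.
M(t) = 1278.3 − 747.3 × 0.3972 = 981.44 t.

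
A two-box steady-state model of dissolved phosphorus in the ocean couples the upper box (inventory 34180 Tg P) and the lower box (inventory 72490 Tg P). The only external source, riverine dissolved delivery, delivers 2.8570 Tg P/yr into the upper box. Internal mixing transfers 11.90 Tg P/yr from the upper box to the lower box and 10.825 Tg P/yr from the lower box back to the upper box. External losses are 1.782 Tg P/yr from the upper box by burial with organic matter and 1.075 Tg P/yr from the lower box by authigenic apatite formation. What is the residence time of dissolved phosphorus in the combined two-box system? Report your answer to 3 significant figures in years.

37300 yr

Residence time in the combined system uses the total inventory and the total *external* removal — internal exchanges between the two boxes cancel.
M_total = 34180 + 72490 = 106670 Tg P.
ΣF_external_out = 1.782 + 1.075 = 2.8570 Tg P/yr.
τ = M_total / ΣF_ext = 106670 / 2.8570 = 37340 yr.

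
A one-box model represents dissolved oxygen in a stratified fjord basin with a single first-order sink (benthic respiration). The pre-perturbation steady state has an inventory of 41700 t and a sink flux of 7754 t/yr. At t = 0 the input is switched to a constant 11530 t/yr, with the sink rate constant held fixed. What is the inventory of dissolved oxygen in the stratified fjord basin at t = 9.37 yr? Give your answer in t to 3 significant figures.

τ = M₀/F₀ = 41700/7754 = 5.378 yr; rate constant k = 1/τ.
New steady state M_∞ = F₁/k = F₁·τ = 11530 × 5.378 = 62007 t.
M(t) = M_∞ + (M₀ − M_∞)·e^(−t/τ); t/τ = 9.37/5.378 = 1.742, so e^(−t/τ) = 0.1751.
M(t) = 62007 − 20310 × 0.1751 = 58451 t.

58500 t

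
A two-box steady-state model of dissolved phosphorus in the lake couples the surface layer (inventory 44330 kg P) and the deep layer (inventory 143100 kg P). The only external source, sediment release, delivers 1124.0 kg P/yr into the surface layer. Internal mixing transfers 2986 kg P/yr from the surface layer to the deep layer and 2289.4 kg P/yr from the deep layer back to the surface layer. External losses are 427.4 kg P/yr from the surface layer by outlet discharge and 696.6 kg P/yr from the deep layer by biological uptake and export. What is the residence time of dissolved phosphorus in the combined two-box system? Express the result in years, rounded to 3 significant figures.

167 yr

Residence time in the combined system uses the total inventory and the total *external* removal — internal exchanges between the two boxes cancel.
M_total = 44330 + 143100 = 187430 kg P.
ΣF_external_out = 427.4 + 696.6 = 1124.0 kg P/yr.
τ = M_total / ΣF_ext = 187430 / 1124.0 = 166.8 yr.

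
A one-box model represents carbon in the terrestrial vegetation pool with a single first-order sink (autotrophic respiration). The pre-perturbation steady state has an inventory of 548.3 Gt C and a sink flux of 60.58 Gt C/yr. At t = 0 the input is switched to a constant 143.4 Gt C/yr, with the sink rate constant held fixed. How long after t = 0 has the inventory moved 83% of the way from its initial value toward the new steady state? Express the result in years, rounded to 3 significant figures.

16.0 yr

τ = M₀/F₀ = 548.3/60.58 = 9.051 yr.
The remaining gap fraction is e^(−t/τ); 83% covered ⇒ e^(−t/τ) = 0.170.
t = −τ ln(0.170) = 9.051 × 1.772 = 16.04 yr.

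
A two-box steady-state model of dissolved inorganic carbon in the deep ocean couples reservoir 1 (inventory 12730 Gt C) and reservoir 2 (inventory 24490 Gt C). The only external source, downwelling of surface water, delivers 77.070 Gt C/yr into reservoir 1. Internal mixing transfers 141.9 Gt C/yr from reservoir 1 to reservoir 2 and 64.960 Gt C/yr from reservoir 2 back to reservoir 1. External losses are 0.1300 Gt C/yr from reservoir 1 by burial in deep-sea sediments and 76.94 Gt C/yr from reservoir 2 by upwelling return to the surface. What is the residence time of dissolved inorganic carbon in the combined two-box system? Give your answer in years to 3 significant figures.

For the system as a whole, the A↔B exchange is internal and contributes nothing to the throughput; only the external sinks remove mass.
M_total = 12730 + 24490 = 37220 Gt C.
ΣF_external_out = 0.1300 + 76.94 = 77.070 Gt C/yr.
τ = M_total / ΣF_ext = 37220 / 77.070 = 482.9 yr.

483 yr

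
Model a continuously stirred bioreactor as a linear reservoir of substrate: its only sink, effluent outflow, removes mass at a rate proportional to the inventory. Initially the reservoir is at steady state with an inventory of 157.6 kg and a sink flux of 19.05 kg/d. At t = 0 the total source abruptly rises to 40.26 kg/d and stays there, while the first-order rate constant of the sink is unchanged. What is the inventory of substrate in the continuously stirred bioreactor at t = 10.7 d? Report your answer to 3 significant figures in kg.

Residence time τ = M₀/F₀ = 8.273 d. The eventual steady state is M_∞ = M₀·(F₁/F₀) = 157.6 × 40.26/19.05 = 333.07 kg.
The anomaly ΔM(t) = M(t) − M_∞ decays as ΔM₀·e^(−t/τ) with ΔM₀ = 157.6 − 333.07 = −175.5 kg.
At t = 10.7 d, e^(−t/τ) = e^(−1.293) = 0.2743, so ΔM = −48.14 kg and M = 333.07 − 48.14 = 284.93 kg.

285 kg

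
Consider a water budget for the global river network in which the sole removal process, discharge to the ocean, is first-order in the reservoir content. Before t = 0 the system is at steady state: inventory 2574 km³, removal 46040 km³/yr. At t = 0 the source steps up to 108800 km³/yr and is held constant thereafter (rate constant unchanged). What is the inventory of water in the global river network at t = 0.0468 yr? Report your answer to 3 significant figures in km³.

4560 km³

τ = M₀/F₀ = 2574/46040 = 0.05591 yr; rate constant k = 1/τ.
New steady state M_∞ = F₁/k = F₁·τ = 108800 × 0.05591 = 6082.8 km³.
M(t) = M_∞ + (M₀ − M_∞)·e^(−t/τ); t/τ = 0.0468/0.05591 = 0.8371, so e^(−t/τ) = 0.4330.
M(t) = 6082.8 − 3509 × 0.4330 = 4563.6 km³.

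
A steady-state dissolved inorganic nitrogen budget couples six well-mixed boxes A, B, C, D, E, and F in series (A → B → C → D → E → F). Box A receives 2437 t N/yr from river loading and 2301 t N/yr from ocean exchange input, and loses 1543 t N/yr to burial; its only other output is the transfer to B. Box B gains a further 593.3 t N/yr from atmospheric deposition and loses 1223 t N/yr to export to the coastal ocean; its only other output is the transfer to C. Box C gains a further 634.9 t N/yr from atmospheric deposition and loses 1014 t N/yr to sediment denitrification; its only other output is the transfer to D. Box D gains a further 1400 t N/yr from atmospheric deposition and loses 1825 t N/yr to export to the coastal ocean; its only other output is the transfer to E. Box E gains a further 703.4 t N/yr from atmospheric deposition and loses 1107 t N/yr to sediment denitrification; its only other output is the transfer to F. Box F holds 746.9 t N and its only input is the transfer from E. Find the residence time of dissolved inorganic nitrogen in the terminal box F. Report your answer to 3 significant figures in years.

0.550 yr

Box A: F(A→B) = (2437 + 2301) − 1543 = 3195.0 t N/yr.
Box B: F(B→C) = (3195.0 + 593.3) − 1223 = 2565.3 t N/yr.
Box C: F(C→D) = (2565.3 + 634.9) − 1014 = 2186.2 t N/yr.
Box D: F(D→E) = (2186.2 + 1400) − 1825 = 1761.2 t N/yr.
Box E: F(E→F) = (1761.2 + 703.4) − 1107 = 1357.6 t N/yr.
Box F throughput = its input = 1357.6 t N/yr; τ = 746.9 / 1357.6 = 0.5502 yr.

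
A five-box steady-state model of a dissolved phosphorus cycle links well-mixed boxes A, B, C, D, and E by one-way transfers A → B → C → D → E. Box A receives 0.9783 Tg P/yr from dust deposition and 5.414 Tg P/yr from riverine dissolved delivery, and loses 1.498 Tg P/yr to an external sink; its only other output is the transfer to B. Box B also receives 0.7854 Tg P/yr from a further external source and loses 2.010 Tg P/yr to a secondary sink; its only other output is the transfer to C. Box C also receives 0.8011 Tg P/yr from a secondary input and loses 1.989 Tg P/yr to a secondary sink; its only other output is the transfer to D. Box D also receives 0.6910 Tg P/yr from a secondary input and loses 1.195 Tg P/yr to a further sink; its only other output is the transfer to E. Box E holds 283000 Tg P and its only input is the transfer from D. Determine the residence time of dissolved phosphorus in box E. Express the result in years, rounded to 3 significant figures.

Box A: F(A→B) = (0.9783 + 5.414) − 1.498 = 4.8943 Tg P/yr.
Box B: F(B→C) = (4.8943 + 0.7854) − 2.010 = 3.6697 Tg P/yr.
Box C: F(C→D) = (3.6697 + 0.8011) − 1.989 = 2.4818 Tg P/yr.
Box D: F(D→E) = (2.4818 + 0.6910) − 1.195 = 1.9778 Tg P/yr.
Box E throughput = its input = 1.9778 Tg P/yr; τ = 283000 / 1.9778 = 143100 yr.

143000 yr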